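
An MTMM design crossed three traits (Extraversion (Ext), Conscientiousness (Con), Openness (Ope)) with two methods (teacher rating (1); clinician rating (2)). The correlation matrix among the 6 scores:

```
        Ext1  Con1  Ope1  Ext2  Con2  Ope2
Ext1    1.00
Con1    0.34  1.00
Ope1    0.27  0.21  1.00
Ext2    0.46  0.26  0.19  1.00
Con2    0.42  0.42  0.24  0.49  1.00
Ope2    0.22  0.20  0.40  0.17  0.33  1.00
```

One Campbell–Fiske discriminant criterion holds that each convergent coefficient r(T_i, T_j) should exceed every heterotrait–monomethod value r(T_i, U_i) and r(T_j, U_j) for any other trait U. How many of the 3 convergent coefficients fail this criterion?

2

Checking each validity diagonal entry against its comparison values:
Ext (methods 1·2): 0.46 vs {0.34, 0.49, 0.27, 0.17} → fail.
Con (methods 1·2): 0.42 vs {0.34, 0.49, 0.21, 0.33} → fail.
Ope (methods 1·2): 0.40 vs {0.27, 0.17, 0.21, 0.33} → pass.
2 of 3 fail.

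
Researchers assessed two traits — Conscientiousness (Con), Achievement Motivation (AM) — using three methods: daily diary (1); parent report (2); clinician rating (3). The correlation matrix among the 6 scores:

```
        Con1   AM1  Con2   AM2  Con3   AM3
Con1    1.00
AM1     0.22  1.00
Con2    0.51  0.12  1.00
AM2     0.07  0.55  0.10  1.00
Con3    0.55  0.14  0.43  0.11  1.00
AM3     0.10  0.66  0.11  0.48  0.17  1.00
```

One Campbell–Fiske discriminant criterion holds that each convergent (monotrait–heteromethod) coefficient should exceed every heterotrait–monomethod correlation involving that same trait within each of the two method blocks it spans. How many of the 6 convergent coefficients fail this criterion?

Convergent coefficients and their comparison sets:
Con (methods 1·2): 0.51 vs {0.22, 0.10} → pass.
Con (methods 1·3): 0.55 vs {0.22, 0.17} → pass.
Con (methods 2·3): 0.43 vs {0.10, 0.17} → pass.
AM (methods 1·2): 0.55 vs {0.22, 0.10} → pass.
AM (methods 1·3): 0.66 vs {0.22, 0.17} → pass.
AM (methods 2·3): 0.48 vs {0.10, 0.17} → pass.
0 of 6 fail.

0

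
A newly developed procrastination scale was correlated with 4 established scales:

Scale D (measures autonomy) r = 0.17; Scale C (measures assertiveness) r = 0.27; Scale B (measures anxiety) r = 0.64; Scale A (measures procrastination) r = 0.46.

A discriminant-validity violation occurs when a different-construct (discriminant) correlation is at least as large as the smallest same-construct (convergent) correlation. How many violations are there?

Convergent (same construct = procrastination): Scale A.
Smallest convergent = 0.46. Discriminant values: 0.17, 0.27, 0.64; count ≥ 0.46 → 1.

1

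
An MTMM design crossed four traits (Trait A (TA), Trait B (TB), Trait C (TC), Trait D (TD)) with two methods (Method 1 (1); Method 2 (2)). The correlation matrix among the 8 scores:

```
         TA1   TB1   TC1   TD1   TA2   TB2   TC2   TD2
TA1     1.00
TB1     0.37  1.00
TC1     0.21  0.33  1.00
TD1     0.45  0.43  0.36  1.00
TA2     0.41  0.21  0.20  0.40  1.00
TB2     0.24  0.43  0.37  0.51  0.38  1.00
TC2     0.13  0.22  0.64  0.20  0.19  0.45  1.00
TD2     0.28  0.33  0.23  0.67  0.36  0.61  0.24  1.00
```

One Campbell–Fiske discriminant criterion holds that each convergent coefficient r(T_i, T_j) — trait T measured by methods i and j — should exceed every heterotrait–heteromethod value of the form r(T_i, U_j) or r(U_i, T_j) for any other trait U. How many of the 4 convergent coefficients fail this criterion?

Each convergent coefficient versus the relevant comparison correlations:
TA (methods 1·2): 0.41 vs {0.24, 0.21, 0.13, 0.20, 0.28, 0.40} → pass.
TB (methods 1·2): 0.43 vs {0.21, 0.24, 0.22, 0.37, 0.33, 0.51} → fail.
TC (methods 1·2): 0.64 vs {0.20, 0.13, 0.37, 0.22, 0.23, 0.20} → pass.
TD (methods 1·2): 0.67 vs {0.40, 0.28, 0.51, 0.33, 0.20, 0.23} → pass.
1 of 4 fail.

1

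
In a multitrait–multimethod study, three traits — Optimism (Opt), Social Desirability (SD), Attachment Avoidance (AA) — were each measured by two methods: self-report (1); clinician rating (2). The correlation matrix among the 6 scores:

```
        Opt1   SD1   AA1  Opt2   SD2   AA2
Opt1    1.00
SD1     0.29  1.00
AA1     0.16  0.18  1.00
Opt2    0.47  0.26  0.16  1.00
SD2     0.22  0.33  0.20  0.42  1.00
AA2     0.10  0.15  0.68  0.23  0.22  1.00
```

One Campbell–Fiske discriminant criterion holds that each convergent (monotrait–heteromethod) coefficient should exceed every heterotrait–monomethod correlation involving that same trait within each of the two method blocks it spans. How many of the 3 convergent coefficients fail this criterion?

Convergent coefficients and their comparison sets:
Opt (methods 1·2): 0.47 vs {0.29, 0.42, 0.16, 0.23} → pass.
SD (methods 1·2): 0.33 vs {0.29, 0.42, 0.18, 0.22} → fail.
AA (methods 1·2): 0.68 vs {0.16, 0.23, 0.18, 0.22} → pass.
1 of 3 fail.

1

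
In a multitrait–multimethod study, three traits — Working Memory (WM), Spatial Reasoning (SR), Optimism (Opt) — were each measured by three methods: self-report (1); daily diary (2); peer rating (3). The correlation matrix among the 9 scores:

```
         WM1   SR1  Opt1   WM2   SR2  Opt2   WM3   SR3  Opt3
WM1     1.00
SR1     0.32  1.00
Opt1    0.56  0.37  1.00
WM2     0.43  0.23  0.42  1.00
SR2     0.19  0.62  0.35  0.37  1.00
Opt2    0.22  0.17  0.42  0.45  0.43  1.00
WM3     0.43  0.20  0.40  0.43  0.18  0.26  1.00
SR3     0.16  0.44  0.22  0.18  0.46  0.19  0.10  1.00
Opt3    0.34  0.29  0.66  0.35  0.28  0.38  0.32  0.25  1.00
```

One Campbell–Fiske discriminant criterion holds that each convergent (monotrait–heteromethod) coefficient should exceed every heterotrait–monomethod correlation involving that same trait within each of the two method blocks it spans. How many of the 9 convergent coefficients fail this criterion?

5

Each convergent coefficient versus the relevant comparison correlations:
WM (methods 1·2): 0.43 vs {0.32, 0.37, 0.56, 0.45} → fail.
WM (methods 1·3): 0.43 vs {0.32, 0.10, 0.56, 0.32} → fail.
WM (methods 2·3): 0.43 vs {0.37, 0.10, 0.45, 0.32} → fail.
SR (methods 1·2): 0.62 vs {0.32, 0.37, 0.37, 0.43} → pass.
SR (methods 1·3): 0.44 vs {0.32, 0.10, 0.37, 0.25} → pass.
SR (methods 2·3): 0.46 vs {0.37, 0.10, 0.43, 0.25} → pass.
Opt (methods 1·2): 0.42 vs {0.56, 0.45, 0.37, 0.43} → fail.
Opt (methods 1·3): 0.66 vs {0.56, 0.32, 0.37, 0.25} → pass.
Opt (methods 2·3): 0.38 vs {0.45, 0.32, 0.43, 0.25} → fail.
5 of 9 fail.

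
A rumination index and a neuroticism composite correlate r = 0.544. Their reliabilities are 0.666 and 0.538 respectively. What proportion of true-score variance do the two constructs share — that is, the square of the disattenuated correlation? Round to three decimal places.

0.826

Disattenuated r = 0.544 / √(0.666 × 0.538) = 0.544 / 0.5986 = 0.9088.
Shared true-score variance = 0.9088² = 0.8259 ≈ 0.826.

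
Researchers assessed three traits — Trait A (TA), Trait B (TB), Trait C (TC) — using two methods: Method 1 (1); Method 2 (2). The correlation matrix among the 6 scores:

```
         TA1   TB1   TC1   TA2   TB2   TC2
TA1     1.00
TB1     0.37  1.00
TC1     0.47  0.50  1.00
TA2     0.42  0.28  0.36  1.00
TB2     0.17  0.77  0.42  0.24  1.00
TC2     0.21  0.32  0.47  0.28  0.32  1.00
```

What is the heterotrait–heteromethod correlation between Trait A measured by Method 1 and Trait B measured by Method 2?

0.17

Different traits and methods: r(TA1, TB2) = 0.17.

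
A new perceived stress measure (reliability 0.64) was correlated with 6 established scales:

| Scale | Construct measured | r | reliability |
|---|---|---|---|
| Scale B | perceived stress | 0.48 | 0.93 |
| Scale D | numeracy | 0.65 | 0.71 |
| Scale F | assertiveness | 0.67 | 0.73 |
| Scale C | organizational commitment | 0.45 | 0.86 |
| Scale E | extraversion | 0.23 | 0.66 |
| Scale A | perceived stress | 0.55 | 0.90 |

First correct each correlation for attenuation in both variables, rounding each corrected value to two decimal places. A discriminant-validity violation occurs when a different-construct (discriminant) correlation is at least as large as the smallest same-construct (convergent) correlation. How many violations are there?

2

Disattenuated r (r / √(r_scale · r_new)):
  Scale B (conv): 0.48 / √(0.93·0.64) = 0.62
  Scale D (disc): 0.65 / √(0.71·0.64) = 0.96
  Scale F (disc): 0.67 / √(0.73·0.64) = 0.98
  Scale C (disc): 0.45 / √(0.86·0.64) = 0.61
  Scale E (disc): 0.23 / √(0.66·0.64) = 0.35
  Scale A (conv): 0.55 / √(0.90·0.64) = 0.72
Smallest convergent = 0.62. Discriminant values: 0.96, 0.98, 0.61, 0.35; count ≥ 0.62 → 2.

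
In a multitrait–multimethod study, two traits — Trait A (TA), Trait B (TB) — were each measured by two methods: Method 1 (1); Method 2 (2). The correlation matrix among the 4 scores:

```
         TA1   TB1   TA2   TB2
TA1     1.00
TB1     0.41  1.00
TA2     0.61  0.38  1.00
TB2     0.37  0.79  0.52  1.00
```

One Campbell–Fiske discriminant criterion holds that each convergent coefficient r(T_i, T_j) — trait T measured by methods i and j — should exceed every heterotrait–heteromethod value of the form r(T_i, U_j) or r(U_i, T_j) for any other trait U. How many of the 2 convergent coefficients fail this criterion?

0

Convergent coefficients and their comparison sets:
TA (methods 1·2): 0.61 vs {0.37, 0.38} → pass.
TB (methods 1·2): 0.79 vs {0.38, 0.37} → pass.
0 of 2 fail.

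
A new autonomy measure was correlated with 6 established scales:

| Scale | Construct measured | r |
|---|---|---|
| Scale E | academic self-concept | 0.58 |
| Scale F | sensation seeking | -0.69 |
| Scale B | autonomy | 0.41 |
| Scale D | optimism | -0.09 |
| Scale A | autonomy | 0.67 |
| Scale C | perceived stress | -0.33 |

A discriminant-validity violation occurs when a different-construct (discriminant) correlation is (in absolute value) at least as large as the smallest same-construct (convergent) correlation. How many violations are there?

Convergent (same construct = autonomy): Scale B, Scale A.
Smallest convergent = 0.41. Discriminant |r|: 0.58, 0.69, 0.09, 0.33; count ≥ 0.41 → 2.

2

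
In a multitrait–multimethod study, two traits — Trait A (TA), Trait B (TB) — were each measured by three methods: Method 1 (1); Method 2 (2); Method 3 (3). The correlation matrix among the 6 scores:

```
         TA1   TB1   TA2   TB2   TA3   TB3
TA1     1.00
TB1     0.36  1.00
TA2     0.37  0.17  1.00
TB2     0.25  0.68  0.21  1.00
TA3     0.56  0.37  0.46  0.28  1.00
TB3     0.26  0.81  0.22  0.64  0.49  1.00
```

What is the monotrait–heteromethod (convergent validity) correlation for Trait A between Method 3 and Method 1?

Same trait (TA), different methods: r(TA3, TA1) = 0.56.

0.56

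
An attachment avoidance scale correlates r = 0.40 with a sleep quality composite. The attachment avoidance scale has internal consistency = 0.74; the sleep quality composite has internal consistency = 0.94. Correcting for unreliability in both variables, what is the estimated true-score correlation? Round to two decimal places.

0.48

r_true = r_obs / √(r_xx · r_yy) = 0.40 / √(0.74 × 0.94) = 0.40 / √0.6956 = 0.40 / 0.8340 ≈ 0.48.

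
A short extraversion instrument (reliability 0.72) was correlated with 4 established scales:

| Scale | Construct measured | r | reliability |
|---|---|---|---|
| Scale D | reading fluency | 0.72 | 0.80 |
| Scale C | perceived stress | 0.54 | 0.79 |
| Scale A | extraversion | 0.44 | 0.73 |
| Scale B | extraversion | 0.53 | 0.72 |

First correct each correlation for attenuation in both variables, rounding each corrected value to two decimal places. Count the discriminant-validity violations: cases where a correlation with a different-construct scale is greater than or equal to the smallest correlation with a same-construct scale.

Disattenuated r (r / √(r_scale · r_new)):
  Scale D (disc): 0.72 / √(0.80·0.72) = 0.95
  Scale C (disc): 0.54 / √(0.79·0.72) = 0.72
  Scale A (conv): 0.44 / √(0.73·0.72) = 0.61
  Scale B (conv): 0.53 / √(0.72·0.72) = 0.74
Smallest convergent = 0.61. Discriminant values: 0.95, 0.72; count ≥ 0.61 → 2.

2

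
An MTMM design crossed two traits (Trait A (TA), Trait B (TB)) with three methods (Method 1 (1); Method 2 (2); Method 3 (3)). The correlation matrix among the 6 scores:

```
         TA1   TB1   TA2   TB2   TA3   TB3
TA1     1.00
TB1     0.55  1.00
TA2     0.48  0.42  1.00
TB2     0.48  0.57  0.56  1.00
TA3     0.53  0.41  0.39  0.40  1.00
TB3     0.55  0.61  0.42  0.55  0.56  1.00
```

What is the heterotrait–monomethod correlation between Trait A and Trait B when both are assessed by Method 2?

Different traits, same method: r(TA2, TB2) = 0.56.

0.56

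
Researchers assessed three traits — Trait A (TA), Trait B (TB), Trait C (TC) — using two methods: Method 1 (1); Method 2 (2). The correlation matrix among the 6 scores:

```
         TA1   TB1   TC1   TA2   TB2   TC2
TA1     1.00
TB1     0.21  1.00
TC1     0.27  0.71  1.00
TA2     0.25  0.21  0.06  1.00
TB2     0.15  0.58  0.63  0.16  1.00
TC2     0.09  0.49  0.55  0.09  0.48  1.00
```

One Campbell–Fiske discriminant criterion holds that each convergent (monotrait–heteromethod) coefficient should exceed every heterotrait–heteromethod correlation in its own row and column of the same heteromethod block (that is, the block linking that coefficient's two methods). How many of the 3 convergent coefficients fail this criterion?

Each convergent coefficient versus the relevant comparison correlations:
TA (methods 1·2): 0.25 vs {0.15, 0.21, 0.09, 0.06} → pass.
TB (methods 1·2): 0.58 vs {0.21, 0.15, 0.49, 0.63} → fail.
TC (methods 1·2): 0.55 vs {0.06, 0.09, 0.63, 0.49} → fail.
2 of 3 fail.

2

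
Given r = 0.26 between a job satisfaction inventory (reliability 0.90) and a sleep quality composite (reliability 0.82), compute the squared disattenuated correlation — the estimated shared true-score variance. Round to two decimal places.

Disattenuated r = 0.26 / √(0.90 × 0.82) = 0.26 / 0.8591 = 0.3026.
Shared true-score variance = 0.3026² = 0.0916 ≈ 0.09.

0.09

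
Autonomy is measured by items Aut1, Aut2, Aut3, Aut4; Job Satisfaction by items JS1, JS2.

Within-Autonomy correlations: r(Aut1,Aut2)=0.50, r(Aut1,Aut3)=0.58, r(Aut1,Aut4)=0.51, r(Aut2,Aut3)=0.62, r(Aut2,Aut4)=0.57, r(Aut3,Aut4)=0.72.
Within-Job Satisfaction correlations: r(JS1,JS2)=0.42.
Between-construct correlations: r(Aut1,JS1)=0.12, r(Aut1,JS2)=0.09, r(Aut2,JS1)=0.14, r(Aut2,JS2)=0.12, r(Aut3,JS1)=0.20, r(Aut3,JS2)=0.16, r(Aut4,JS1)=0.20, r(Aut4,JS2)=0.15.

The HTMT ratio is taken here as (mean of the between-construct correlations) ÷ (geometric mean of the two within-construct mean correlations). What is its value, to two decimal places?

0.30

Mean heterotrait r = 1.18/8 = 0.1475.
Mean within-Aut = 3.50/6 = 0.5833; mean within-JS = 0.42/1 = 0.4200.
Geometric mean = √(0.5833 × 0.4200) = 0.4950.
HTMT = 0.1475 / 0.4950 = 0.30.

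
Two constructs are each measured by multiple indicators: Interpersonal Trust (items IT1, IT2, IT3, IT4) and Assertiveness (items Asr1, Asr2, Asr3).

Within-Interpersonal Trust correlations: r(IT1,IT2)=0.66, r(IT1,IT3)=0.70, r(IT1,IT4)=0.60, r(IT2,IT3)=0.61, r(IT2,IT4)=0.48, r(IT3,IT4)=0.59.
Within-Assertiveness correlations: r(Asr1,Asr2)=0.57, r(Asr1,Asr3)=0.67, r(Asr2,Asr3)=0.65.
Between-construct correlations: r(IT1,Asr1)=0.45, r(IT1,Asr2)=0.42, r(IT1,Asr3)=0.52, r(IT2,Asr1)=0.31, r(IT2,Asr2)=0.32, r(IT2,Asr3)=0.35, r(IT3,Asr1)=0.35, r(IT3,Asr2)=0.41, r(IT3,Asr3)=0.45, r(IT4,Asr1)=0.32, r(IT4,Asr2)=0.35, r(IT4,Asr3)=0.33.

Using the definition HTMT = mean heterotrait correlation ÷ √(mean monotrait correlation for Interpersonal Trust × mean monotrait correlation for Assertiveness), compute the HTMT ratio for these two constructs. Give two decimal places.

Mean between = 4.58/12 = 0.3817.
Mean within-IT = 3.64/6 = 0.6067; mean within-Asr = 1.89/3 = 0.6300.
Geometric mean = √(0.6067 × 0.6300) = 0.6182.
HTMT = 0.3817 / 0.6182 = 0.62.

0.62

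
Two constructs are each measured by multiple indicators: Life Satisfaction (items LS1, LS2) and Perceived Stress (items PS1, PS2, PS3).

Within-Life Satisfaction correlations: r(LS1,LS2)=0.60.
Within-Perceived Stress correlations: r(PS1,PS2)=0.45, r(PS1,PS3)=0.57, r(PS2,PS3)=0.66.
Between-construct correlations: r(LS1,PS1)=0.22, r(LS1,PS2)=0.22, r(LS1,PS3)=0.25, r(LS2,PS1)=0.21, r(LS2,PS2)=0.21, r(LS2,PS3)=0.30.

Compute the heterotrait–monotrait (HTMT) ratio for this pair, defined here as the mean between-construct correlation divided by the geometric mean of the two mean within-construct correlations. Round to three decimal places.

Between-construct mean = 1.41/6 = 0.2350.
Mean within-LS = 0.60/1 = 0.6000; mean within-PS = 1.68/3 = 0.5600.
Geometric mean = √(0.6000 × 0.5600) = 0.5797.
HTMT = 0.2350 / 0.5797 = 0.405.

0.405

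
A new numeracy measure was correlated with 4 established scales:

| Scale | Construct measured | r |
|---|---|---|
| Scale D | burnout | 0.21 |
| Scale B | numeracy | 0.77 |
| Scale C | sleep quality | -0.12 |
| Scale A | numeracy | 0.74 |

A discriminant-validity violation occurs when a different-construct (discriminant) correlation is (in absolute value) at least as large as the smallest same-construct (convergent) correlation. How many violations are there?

Convergent (same construct = numeracy): Scale B, Scale A.
Smallest convergent = 0.74. Discriminant |r|: 0.21, 0.12; count ≥ 0.74 → 0.

0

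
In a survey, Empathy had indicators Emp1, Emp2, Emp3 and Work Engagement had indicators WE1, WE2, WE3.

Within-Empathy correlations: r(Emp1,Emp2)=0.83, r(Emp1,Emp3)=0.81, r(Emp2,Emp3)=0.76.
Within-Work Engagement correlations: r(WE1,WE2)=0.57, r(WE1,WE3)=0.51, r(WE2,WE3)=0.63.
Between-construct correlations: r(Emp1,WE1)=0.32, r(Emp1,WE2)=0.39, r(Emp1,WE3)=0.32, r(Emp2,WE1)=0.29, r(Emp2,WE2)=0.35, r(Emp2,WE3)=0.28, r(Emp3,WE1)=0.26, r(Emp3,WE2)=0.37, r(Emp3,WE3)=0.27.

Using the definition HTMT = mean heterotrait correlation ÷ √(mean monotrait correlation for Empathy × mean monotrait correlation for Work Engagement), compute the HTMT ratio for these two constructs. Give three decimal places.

Mean heterotrait r = 2.85/9 = 0.3167.
Mean within-Emp = 2.40/3 = 0.8000; mean within-WE = 1.71/3 = 0.5700.
Geometric mean = √(0.8000 × 0.5700) = 0.6753.
HTMT = 0.3167 / 0.6753 = 0.469.

0.469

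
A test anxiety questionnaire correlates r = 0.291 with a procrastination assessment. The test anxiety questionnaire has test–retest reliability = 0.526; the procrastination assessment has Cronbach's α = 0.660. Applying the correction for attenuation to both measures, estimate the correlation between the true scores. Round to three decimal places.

0.494

r_true = r_obs / √(r_xx · r_yy) = 0.291 / √(0.526 × 0.660) = 0.291 / √0.347160 = 0.291 / 0.5892 ≈ 0.494.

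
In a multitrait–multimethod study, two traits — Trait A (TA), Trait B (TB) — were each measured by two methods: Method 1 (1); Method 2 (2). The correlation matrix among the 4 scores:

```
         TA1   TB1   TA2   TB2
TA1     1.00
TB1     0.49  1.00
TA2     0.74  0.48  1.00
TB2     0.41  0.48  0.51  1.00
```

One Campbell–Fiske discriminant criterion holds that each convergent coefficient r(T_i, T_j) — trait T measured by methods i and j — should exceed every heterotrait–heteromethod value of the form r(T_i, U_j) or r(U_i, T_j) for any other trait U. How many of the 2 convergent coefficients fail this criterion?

Convergent coefficients and their comparison sets:
TA (methods 1·2): 0.74 vs {0.41, 0.48} → pass.
TB (methods 1·2): 0.48 vs {0.48, 0.41} → fail.
1 of 2 fail.

1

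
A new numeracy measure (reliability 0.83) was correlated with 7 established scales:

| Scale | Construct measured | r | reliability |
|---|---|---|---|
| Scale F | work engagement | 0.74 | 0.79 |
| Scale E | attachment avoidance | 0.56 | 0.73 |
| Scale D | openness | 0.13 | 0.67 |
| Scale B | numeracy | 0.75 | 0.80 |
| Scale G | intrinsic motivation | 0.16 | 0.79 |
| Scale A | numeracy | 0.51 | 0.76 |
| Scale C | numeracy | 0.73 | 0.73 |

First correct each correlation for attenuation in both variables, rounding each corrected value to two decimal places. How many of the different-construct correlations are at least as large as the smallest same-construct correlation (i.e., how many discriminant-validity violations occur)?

Disattenuated r (r / √(r_scale · r_new)):
  Scale F (disc): 0.74 / √(0.79·0.83) = 0.91
  Scale E (disc): 0.56 / √(0.73·0.83) = 0.72
  Scale D (disc): 0.13 / √(0.67·0.83) = 0.17
  Scale B (conv): 0.75 / √(0.80·0.83) = 0.92
  Scale G (disc): 0.16 / √(0.79·0.83) = 0.20
  Scale A (conv): 0.51 / √(0.76·0.83) = 0.64
  Scale C (conv): 0.73 / √(0.73·0.83) = 0.94
Smallest convergent = 0.64. Discriminant values: 0.91, 0.72, 0.17, 0.20; count ≥ 0.64 → 2.

2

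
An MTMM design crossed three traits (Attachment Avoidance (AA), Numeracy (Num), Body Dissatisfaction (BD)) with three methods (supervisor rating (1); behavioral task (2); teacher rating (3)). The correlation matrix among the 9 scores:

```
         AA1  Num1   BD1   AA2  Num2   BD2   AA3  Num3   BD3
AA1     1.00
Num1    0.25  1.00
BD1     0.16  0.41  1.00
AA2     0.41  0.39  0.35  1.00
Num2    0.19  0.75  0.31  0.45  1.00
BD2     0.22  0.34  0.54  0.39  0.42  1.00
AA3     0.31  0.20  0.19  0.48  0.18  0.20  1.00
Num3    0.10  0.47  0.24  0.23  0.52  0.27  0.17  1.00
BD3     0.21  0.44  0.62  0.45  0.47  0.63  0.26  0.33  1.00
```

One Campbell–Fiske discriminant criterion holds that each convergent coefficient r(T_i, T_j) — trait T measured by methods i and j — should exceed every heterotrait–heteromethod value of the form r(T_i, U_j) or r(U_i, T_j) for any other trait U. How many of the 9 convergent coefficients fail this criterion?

0

Checking each validity diagonal entry against its comparison values:
AA (methods 1·2): 0.41 vs {0.19, 0.39, 0.22, 0.35} → pass.
AA (methods 1·3): 0.31 vs {0.10, 0.20, 0.21, 0.19} → pass.
AA (methods 2·3): 0.48 vs {0.23, 0.18, 0.45, 0.20} → pass.
Num (methods 1·2): 0.75 vs {0.39, 0.19, 0.34, 0.31} → pass.
Num (methods 1·3): 0.47 vs {0.20, 0.10, 0.44, 0.24} → pass.
Num (methods 2·3): 0.52 vs {0.18, 0.23, 0.47, 0.27} → pass.
BD (methods 1·2): 0.54 vs {0.35, 0.22, 0.31, 0.34} → pass.
BD (methods 1·3): 0.62 vs {0.19, 0.21, 0.24, 0.44} → pass.
BD (methods 2·3): 0.63 vs {0.20, 0.45, 0.27, 0.47} → pass.
0 of 9 fail.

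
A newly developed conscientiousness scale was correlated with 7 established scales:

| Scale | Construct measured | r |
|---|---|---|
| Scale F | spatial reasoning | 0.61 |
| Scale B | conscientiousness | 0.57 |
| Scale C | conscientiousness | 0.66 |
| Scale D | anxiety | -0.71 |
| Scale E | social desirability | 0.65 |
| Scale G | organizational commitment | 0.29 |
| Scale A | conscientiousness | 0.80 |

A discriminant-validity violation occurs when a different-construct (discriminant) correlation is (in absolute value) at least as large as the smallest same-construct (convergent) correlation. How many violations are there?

Convergent (same construct = conscientiousness): Scale B, Scale C, Scale A.
Smallest convergent = 0.57. Discriminant |r|: 0.61, 0.71, 0.65, 0.29; count ≥ 0.57 → 3.

3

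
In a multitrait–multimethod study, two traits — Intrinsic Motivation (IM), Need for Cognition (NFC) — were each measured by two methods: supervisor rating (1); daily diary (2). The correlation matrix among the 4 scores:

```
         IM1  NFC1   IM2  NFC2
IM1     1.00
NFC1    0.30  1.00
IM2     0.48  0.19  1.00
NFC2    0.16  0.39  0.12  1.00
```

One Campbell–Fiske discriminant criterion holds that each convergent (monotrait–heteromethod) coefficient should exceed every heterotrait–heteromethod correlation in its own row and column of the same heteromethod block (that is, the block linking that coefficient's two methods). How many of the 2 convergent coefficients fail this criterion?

Each convergent coefficient versus the relevant comparison correlations:
IM (methods 1·2): 0.48 vs {0.16, 0.19} → pass.
NFC (methods 1·2): 0.39 vs {0.19, 0.16} → pass.
0 of 2 fail.

0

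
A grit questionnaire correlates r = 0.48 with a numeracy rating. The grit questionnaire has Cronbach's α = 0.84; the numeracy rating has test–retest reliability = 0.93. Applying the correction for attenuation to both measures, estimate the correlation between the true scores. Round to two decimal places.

r_true = r_obs / √(r_xx · r_yy) = 0.48 / √(0.84 × 0.93) = 0.48 / √0.7812 = 0.48 / 0.8839 ≈ 0.54.

0.54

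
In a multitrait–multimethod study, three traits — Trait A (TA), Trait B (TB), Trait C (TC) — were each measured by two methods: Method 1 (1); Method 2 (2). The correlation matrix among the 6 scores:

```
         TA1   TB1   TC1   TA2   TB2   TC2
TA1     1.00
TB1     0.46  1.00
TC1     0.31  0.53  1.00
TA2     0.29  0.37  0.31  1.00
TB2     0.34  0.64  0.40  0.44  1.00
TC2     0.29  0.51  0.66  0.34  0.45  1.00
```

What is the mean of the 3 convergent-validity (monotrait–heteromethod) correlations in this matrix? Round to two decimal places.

0.53

Convergent values: 0.29, 0.64, 0.66; mean = 1.59/3 = 0.53.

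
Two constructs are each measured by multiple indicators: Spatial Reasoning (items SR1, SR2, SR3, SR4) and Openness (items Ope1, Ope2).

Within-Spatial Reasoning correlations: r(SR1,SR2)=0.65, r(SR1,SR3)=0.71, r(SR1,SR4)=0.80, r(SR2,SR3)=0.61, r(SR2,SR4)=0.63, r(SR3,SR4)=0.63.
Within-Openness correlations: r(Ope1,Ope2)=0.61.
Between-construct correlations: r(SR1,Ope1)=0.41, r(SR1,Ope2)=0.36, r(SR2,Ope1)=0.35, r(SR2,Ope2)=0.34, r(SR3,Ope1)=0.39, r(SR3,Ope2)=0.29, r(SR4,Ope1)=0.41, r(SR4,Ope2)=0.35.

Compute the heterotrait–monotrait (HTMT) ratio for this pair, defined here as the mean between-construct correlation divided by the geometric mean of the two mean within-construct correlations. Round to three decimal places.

Between-construct mean = 2.90/8 = 0.3625.
Mean within-SR = 4.03/6 = 0.6717; mean within-Ope = 0.61/1 = 0.6100.
Geometric mean = √(0.6717 × 0.6100) = 0.6401.
HTMT = 0.3625 / 0.6401 = 0.566.

0.566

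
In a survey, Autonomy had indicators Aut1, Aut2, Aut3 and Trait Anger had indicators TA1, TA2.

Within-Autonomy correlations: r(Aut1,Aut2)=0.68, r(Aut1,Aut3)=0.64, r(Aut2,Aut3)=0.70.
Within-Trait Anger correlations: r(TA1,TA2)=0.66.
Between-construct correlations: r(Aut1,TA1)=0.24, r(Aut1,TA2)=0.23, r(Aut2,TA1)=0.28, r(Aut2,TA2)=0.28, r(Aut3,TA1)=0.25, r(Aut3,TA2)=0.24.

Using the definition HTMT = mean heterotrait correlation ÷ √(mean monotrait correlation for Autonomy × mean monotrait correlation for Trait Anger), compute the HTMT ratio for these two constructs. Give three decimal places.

Mean between = 1.52/6 = 0.2533.
Mean within-Aut = 2.02/3 = 0.6733; mean within-TA = 0.66/1 = 0.6600.
Geometric mean = √(0.6733 × 0.6600) = 0.6666.
HTMT = 0.2533 / 0.6666 = 0.380.

0.380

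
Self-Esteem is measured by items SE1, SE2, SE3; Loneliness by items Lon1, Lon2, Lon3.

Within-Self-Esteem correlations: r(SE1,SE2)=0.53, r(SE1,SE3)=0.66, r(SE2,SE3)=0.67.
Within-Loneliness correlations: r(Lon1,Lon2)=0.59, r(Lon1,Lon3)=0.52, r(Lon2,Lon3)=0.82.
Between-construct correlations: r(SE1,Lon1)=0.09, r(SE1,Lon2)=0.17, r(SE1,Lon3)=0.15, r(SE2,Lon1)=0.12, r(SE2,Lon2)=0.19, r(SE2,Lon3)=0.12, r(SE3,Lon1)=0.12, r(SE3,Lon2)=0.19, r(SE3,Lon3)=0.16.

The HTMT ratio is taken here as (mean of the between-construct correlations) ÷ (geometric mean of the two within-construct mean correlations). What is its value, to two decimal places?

Mean heterotrait r = 1.31/9 = 0.1456.
Mean within-SE = 1.86/3 = 0.6200; mean within-Lon = 1.93/3 = 0.6433.
Geometric mean = √(0.6200 × 0.6433) = 0.6315.
HTMT = 0.1456 / 0.6315 = 0.23.

0.23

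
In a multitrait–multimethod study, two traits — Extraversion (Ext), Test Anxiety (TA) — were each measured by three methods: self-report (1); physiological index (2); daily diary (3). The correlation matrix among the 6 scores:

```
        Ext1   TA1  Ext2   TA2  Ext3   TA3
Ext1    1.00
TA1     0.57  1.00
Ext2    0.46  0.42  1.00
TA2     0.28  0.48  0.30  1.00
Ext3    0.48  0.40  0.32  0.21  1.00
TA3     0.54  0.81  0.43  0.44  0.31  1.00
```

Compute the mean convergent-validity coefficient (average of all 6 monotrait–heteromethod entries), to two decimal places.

Convergent values: 0.46, 0.48, 0.32, 0.48, 0.81, 0.44; mean = 2.99/6 = 0.50.

0.50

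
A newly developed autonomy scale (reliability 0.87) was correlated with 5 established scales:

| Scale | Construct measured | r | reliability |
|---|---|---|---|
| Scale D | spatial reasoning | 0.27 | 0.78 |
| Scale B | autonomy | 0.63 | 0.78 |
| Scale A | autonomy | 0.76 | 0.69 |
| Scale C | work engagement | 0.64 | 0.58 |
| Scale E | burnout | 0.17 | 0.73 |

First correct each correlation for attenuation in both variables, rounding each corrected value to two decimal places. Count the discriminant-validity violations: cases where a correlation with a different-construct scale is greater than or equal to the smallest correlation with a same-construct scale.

1

Disattenuated r (r / √(r_scale · r_new)):
  Scale D (disc): 0.27 / √(0.78·0.87) = 0.33
  Scale B (conv): 0.63 / √(0.78·0.87) = 0.76
  Scale A (conv): 0.76 / √(0.69·0.87) = 0.98
  Scale C (disc): 0.64 / √(0.58·0.87) = 0.90
  Scale E (disc): 0.17 / √(0.73·0.87) = 0.21
Smallest convergent = 0.76. Discriminant values: 0.33, 0.90, 0.21; count ≥ 0.76 → 1.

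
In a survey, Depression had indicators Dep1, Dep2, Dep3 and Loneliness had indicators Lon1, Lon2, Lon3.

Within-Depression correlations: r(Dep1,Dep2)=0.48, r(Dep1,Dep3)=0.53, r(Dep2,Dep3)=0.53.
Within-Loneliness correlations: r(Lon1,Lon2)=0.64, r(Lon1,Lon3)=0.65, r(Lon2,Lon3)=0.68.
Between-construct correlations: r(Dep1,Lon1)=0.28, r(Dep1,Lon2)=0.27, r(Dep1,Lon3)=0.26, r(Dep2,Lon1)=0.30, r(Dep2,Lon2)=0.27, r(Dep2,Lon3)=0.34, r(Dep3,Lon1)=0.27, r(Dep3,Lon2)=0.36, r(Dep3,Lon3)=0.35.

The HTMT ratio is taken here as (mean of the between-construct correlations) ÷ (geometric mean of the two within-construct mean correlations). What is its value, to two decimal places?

Between-construct mean = 2.70/9 = 0.3000.
Mean within-Dep = 1.54/3 = 0.5133; mean within-Lon = 1.97/3 = 0.6567.
Geometric mean = √(0.5133 × 0.6567) = 0.5806.
HTMT = 0.3000 / 0.5806 = 0.52.

0.52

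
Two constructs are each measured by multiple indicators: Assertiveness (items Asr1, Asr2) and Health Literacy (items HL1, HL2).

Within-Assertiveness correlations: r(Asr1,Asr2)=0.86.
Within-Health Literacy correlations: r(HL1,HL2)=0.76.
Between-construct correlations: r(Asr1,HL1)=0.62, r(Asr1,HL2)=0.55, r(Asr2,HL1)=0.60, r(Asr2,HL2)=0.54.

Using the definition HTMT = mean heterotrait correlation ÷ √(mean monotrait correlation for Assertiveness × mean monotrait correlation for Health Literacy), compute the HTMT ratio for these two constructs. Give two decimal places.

Between-construct mean = 2.31/4 = 0.5775.
Mean within-Asr = 0.86/1 = 0.8600; mean within-HL = 0.76/1 = 0.7600.
Geometric mean = √(0.8600 × 0.7600) = 0.8085.
HTMT = 0.5775 / 0.8085 = 0.71.

0.71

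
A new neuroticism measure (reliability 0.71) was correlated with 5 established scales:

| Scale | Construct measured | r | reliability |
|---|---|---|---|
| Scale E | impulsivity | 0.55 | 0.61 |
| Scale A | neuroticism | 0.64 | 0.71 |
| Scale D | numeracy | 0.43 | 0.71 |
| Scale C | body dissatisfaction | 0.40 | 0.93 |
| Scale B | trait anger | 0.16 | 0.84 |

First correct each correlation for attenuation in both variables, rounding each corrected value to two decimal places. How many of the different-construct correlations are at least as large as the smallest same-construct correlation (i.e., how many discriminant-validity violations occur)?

0

Disattenuated r (r / √(r_scale · r_new)):
  Scale E (disc): 0.55 / √(0.61·0.71) = 0.84
  Scale A (conv): 0.64 / √(0.71·0.71) = 0.90
  Scale D (disc): 0.43 / √(0.71·0.71) = 0.61
  Scale C (disc): 0.40 / √(0.93·0.71) = 0.49
  Scale B (disc): 0.16 / √(0.84·0.71) = 0.21
Smallest convergent = 0.90. Discriminant values: 0.84, 0.61, 0.49, 0.21; count ≥ 0.90 → 0.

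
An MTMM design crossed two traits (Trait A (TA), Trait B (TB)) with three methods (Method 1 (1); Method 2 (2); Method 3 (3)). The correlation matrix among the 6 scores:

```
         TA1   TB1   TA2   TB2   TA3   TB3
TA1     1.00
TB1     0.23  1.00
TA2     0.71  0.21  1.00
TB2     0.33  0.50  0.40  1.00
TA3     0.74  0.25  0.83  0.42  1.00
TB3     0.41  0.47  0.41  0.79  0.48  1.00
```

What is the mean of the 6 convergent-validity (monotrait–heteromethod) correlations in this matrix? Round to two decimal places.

Convergent values: 0.71, 0.74, 0.83, 0.50, 0.47, 0.79; mean = 4.04/6 = 0.67.

0.67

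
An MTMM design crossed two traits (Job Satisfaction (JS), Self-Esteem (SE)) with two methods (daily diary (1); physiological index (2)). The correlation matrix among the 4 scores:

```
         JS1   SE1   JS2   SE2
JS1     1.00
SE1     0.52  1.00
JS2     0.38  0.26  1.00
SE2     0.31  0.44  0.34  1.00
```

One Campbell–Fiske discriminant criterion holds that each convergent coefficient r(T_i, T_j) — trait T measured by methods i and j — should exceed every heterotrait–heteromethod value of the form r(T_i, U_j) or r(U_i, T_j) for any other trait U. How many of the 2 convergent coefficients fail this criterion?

0

Each convergent coefficient versus the relevant comparison correlations:
JS (methods 1·2): 0.38 vs {0.31, 0.26} → pass.
SE (methods 1·2): 0.44 vs {0.26, 0.31} → pass.
0 of 2 fail.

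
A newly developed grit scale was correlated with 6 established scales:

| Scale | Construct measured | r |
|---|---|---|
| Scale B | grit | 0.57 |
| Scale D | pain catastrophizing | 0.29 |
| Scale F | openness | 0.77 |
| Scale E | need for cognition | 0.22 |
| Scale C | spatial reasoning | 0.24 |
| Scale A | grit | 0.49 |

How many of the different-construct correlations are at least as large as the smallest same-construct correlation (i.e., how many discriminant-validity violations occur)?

1

Convergent (same construct = grit): Scale B, Scale A.
Smallest convergent = 0.49. Discriminant values: 0.29, 0.77, 0.22, 0.24; count ≥ 0.49 → 1.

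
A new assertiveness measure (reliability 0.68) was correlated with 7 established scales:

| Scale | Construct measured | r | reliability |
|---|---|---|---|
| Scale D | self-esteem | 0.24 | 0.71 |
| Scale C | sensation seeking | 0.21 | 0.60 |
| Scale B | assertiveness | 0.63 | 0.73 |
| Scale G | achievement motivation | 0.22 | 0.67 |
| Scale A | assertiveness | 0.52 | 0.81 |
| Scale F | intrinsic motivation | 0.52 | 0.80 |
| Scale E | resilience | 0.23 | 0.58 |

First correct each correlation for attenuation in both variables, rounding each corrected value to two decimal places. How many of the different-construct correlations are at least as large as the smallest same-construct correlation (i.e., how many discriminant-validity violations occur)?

1

Disattenuated r (r / √(r_scale · r_new)):
  Scale D (disc): 0.24 / √(0.71·0.68) = 0.35
  Scale C (disc): 0.21 / √(0.60·0.68) = 0.33
  Scale B (conv): 0.63 / √(0.73·0.68) = 0.89
  Scale G (disc): 0.22 / √(0.67·0.68) = 0.33
  Scale A (conv): 0.52 / √(0.81·0.68) = 0.70
  Scale F (disc): 0.52 / √(0.80·0.68) = 0.71
  Scale E (disc): 0.23 / √(0.58·0.68) = 0.37
Smallest convergent = 0.70. Discriminant values: 0.35, 0.33, 0.33, 0.71, 0.37; count ≥ 0.70 → 1.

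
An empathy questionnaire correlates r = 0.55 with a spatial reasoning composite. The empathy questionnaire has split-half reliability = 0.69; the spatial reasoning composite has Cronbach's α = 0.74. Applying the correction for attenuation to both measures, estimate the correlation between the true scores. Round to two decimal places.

r_true = r_obs / √(r_xx · r_yy) = 0.55 / √(0.69 × 0.74) = 0.55 / √0.5106 = 0.55 / 0.7146 ≈ 0.77.

0.77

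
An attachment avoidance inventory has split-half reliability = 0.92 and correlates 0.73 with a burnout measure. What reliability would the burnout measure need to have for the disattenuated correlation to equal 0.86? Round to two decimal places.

0.78

r_true = r_obs / √(r_xx · r_yy) ⇒ 0.86 = 0.73 / √(0.92 · r_yy).
√(0.92 · r_yy) = 0.73 / 0.86 = 0.8488; 0.92 · r_yy = 0.7205; r_yy = 0.7205 / 0.92 ≈ 0.78.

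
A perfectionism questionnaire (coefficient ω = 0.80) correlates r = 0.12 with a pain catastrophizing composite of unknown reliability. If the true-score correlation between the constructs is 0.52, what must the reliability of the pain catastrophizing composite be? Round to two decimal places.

r_true = r_obs / √(r_xx · r_yy) ⇒ 0.52 = 0.12 / √(0.80 · r_yy).
√(0.80 · r_yy) = 0.12 / 0.52 = 0.2308; 0.80 · r_yy = 0.0533; r_yy = 0.0533 / 0.80 ≈ 0.07.

0.07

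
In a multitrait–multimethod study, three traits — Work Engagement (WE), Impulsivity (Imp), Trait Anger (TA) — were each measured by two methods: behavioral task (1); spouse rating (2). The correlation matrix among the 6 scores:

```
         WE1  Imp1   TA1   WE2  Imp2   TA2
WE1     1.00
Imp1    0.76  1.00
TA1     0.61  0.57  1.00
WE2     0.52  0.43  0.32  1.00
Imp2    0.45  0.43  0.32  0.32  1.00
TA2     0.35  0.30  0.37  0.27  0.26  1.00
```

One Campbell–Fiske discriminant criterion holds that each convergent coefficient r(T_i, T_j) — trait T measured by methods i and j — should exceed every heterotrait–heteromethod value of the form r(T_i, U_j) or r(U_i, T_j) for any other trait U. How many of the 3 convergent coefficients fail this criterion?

1

Checking each validity diagonal entry against its comparison values:
WE (methods 1·2): 0.52 vs {0.45, 0.43, 0.35, 0.32} → pass.
Imp (methods 1·2): 0.43 vs {0.43, 0.45, 0.30, 0.32} → fail.
TA (methods 1·2): 0.37 vs {0.32, 0.35, 0.32, 0.30} → pass.
1 of 3 fail.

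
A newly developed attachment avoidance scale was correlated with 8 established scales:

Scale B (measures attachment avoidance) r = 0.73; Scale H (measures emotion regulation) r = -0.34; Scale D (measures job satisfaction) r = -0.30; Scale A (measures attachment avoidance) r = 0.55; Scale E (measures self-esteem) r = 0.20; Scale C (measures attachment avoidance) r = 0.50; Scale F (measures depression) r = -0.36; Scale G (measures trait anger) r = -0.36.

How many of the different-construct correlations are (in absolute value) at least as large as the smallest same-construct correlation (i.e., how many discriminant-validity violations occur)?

Convergent (same construct = attachment avoidance): Scale B, Scale A, Scale C.
Smallest convergent = 0.50. Discriminant |r|: 0.34, 0.30, 0.20, 0.36, 0.36; count ≥ 0.50 → 0.

0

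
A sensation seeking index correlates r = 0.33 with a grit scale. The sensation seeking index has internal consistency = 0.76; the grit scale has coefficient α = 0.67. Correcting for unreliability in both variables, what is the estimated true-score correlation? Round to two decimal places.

0.46

r_true = r_obs / √(r_xx · r_yy) = 0.33 / √(0.76 × 0.67) = 0.33 / √0.5092 = 0.33 / 0.7136 ≈ 0.46.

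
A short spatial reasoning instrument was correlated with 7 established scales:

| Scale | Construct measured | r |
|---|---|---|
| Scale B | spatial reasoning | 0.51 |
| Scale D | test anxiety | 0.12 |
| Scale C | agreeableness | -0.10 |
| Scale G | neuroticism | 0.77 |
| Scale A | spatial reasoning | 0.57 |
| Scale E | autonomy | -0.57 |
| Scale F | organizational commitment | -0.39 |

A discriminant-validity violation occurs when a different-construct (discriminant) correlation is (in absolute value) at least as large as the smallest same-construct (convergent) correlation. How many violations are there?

2

Convergent (same construct = spatial reasoning): Scale B, Scale A.
Smallest convergent = 0.51. Discriminant |r|: 0.12, 0.10, 0.77, 0.57, 0.39; count ≥ 0.51 → 2.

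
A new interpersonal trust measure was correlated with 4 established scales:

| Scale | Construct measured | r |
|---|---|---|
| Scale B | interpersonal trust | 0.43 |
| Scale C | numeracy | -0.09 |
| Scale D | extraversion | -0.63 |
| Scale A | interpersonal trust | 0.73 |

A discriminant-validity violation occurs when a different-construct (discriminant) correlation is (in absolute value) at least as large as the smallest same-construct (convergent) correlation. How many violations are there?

1

Convergent (same construct = interpersonal trust): Scale B, Scale A.
Smallest convergent = 0.43. Discriminant |r|: 0.09, 0.63; count ≥ 0.43 → 1.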